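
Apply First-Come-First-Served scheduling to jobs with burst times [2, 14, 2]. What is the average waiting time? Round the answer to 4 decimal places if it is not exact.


FCFS order (as given): [2, 14, 2]
Waiting times:
  Job 1: wait = 0
  Job 2: wait = 2
  Job 3: wait = 16
Sum of waiting times = 18
Average waiting time = 18/3 = 6.0

6.0


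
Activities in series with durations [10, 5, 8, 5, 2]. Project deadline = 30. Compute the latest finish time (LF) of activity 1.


LF(activity 1) = deadline - sum of successor durations
Successors: activities 2 through 5 with durations [5, 8, 5, 2]
Sum of successor durations = 20
LF = 30 - 20 = 10

10


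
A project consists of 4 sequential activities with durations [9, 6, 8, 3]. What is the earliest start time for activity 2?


Activity 2 starts after activities 1 through 1 complete.
Predecessor durations: [9]
ES = 9 = 9

9


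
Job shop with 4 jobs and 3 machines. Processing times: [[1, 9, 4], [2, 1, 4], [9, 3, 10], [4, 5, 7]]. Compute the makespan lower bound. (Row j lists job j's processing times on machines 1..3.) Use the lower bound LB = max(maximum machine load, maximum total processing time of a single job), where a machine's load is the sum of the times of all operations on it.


Machine loads:
  Machine 1: 1 + 2 + 9 + 4 = 16
  Machine 2: 9 + 1 + 3 + 5 = 18
  Machine 3: 4 + 4 + 10 + 7 = 25
Max machine load = 25
Job totals:
  Job 1: 14
  Job 2: 7
  Job 3: 22
  Job 4: 16
Max job total = 22
Lower bound = max(25, 22) = 25

25


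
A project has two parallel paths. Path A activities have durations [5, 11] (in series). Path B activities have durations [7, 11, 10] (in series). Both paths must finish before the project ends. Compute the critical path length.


Path A total = 5 + 11 = 16
Path B total = 7 + 11 + 10 = 28
Critical path = longest path = max(16, 28) = 28

28


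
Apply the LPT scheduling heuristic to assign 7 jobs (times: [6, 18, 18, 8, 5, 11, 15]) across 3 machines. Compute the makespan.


Sort jobs in decreasing order (LPT): [18, 18, 15, 11, 8, 6, 5]
Assign each job to the least loaded machine:
  Machine 1: jobs [18, 8], load = 26
  Machine 2: jobs [18, 6, 5], load = 29
  Machine 3: jobs [15, 11], load = 26
Makespan = max load = 29

29


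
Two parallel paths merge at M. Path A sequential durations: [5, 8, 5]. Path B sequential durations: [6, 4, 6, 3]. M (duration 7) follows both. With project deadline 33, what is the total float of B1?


Forward pass: ES(B1) = sum of predecessors on chain B = 0
EF = ES + duration = 0 + 6 = 6
Backward pass: LF(M) = deadline = 33; LS(M) = 33 - 7 = 26
LF(B1) = LS(M) - sum(successors on chain B) = 26 - 13 = 13
LS = LF - duration = 13 - 6 = 7
Total float = LS - ES = 7 - 0 = 7

7


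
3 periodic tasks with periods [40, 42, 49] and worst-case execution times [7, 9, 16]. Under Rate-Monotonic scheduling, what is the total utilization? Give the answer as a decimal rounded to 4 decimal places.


Compute individual utilizations (exact fractions):
  Task 1: C/T = 7/40 (approx. 0.175)
  Task 2: C/T = 9/42 = 3/14 (approx. 0.2143)
  Task 3: C/T = 16/49 (approx. 0.3265)
Total utilization U = 7/40 + 3/14 + 16/49 = 1403/1960
Rounded to 4 decimal places: U = 0.7158
RM (Liu & Layland) bound for 3 tasks = 0.779763; compare with U = 1403/1960 (approx. 0.715816)
U <= bound, so schedulable by RM sufficient condition.

0.7158


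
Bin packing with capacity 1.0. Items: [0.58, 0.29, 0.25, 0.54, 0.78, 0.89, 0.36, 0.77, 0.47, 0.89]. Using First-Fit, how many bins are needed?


Place items sequentially using First-Fit:
  Item 0.58 -> new Bin 1
  Item 0.29 -> Bin 1 (now 0.87)
  Item 0.25 -> new Bin 2
  Item 0.54 -> Bin 2 (now 0.79)
  Item 0.78 -> new Bin 3
  Item 0.89 -> new Bin 4
  Item 0.36 -> new Bin 5
  Item 0.77 -> new Bin 6
  Item 0.47 -> Bin 5 (now 0.83)
  Item 0.89 -> new Bin 7
Total bins used = 7

7


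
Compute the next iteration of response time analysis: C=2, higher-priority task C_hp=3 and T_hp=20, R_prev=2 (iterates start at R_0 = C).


R_next = C + ceil(R_prev / T_hp) * C_hp
ceil(2 / 20) = ceil(0.1) = 1
Interference = 1 * 3 = 3
R_next = 2 + 3 = 5

5


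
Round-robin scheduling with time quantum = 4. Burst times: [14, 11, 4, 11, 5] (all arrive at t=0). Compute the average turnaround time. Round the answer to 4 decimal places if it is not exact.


Time quantum = 4
Execution trace:
  J1 runs 4 units, time = 4
  J2 runs 4 units, time = 8
  J3 runs 4 units, time = 12
  J4 runs 4 units, time = 16
  J5 runs 4 units, time = 20
  J1 runs 4 units, time = 24
  J2 runs 4 units, time = 28
  J4 runs 4 units, time = 32
  J5 runs 1 units, time = 33
  J1 runs 4 units, time = 37
  J2 runs 3 units, time = 40
  J4 runs 3 units, time = 43
  J1 runs 2 units, time = 45
Finish times: [45, 40, 12, 43, 33]
Average turnaround = 173/5 = 34.6

34.6


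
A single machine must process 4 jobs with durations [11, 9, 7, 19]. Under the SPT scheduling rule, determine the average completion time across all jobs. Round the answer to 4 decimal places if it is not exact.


Sort jobs by processing time (SPT order): [7, 9, 11, 19]
Compute completion times sequentially:
  Job 1: processing = 7, completes at 7
  Job 2: processing = 9, completes at 16
  Job 3: processing = 11, completes at 27
  Job 4: processing = 19, completes at 46
Sum of completion times = 96
Average completion time = 96/4 = 24.0

24.0


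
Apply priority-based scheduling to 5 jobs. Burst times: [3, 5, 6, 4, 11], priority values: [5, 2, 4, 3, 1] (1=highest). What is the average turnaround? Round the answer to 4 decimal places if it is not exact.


Sort by priority (ascending = highest first):
Order: [(1, 11), (2, 5), (3, 4), (4, 6), (5, 3)]
Completion times:
  Priority 1, burst=11, C=11
  Priority 2, burst=5, C=16
  Priority 3, burst=4, C=20
  Priority 4, burst=6, C=26
  Priority 5, burst=3, C=29
Average turnaround = 102/5 = 20.4

20.4


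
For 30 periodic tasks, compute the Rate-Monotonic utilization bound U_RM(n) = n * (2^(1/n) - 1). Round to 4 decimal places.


Compute 2^(1/30) = 1.0233738920
Subtract 1: 1.0233738920 - 1 = 0.0233738920
Multiply by n: 30 * 0.0233738920 = 0.7012167600
Round to 4 dp: 0.7012

0.7012


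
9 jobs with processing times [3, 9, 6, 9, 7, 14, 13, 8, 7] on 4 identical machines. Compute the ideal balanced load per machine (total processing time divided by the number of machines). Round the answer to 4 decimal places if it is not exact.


Total processing time = 3 + 9 + 6 + 9 + 7 + 14 + 13 + 8 + 7 = 76
Number of machines = 4
Ideal balanced load = 76 / 4 = 19.0

19.0


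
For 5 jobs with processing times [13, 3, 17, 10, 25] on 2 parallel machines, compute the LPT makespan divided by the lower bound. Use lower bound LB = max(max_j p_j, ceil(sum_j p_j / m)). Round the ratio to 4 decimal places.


LPT order: [25, 17, 13, 10, 3]
Machine loads after assignment: [35, 33]
LPT makespan = 35
Lower bound = max(max_job, ceil(total/2)) = max(25, 34) = 34
Ratio = 35 / 34 = 1.0294

1.0294


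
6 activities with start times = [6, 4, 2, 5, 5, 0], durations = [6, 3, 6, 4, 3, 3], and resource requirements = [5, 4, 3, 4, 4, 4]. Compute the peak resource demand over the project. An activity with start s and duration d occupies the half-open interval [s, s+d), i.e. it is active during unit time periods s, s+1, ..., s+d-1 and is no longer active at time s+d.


Each activity i is active on [start_i, start_i + duration_i).
Compute total resource usage per time slot:
  t=0: active resources = [4], total = 4
  t=1: active resources = [4], total = 4
  t=2: active resources = [3, 4], total = 7
  t=3: active resources = [3], total = 3
  t=4: active resources = [4, 3], total = 7
  t=5: active resources = [4, 3, 4, 4], total = 15
  t=6: active resources = [5, 4, 3, 4, 4], total = 20
  t=7: active resources = [5, 3, 4, 4], total = 16
  t=8: active resources = [5, 4], total = 9
  t=9: active resources = [5], total = 5
  t=10: active resources = [5], total = 5
  t=11: active resources = [5], total = 5
Peak resource demand = 20

20


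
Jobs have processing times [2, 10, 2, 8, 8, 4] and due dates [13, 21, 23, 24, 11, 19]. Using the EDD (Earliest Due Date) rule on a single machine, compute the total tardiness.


Sort by due date (EDD order): [(8, 11), (2, 13), (4, 19), (10, 21), (2, 23), (8, 24)]
Compute completion times and tardiness:
  Job 1: p=8, d=11, C=8, tardiness=max(0,8-11)=0
  Job 2: p=2, d=13, C=10, tardiness=max(0,10-13)=0
  Job 3: p=4, d=19, C=14, tardiness=max(0,14-19)=0
  Job 4: p=10, d=21, C=24, tardiness=max(0,24-21)=3
  Job 5: p=2, d=23, C=26, tardiness=max(0,26-23)=3
  Job 6: p=8, d=24, C=34, tardiness=max(0,34-24)=10
Total tardiness = 16

16


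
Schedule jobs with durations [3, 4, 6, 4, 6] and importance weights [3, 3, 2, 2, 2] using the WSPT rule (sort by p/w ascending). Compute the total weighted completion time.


Compute p/w ratios and sort ascending (WSPT): [(3, 3), (4, 3), (4, 2), (6, 2), (6, 2)]
Compute weighted completion times:
  Job (p=3,w=3): C=3, w*C=3*3=9
  Job (p=4,w=3): C=7, w*C=3*7=21
  Job (p=4,w=2): C=11, w*C=2*11=22
  Job (p=6,w=2): C=17, w*C=2*17=34
  Job (p=6,w=2): C=23, w*C=2*23=46
Total weighted completion time = 132

132


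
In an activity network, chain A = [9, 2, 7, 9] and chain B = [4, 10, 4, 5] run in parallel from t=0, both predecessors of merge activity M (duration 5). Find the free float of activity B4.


ES(B4) = sum of predecessors on chain B = 18
EF(B4) = ES + duration = 18 + 5 = 23
Successor of B4 is M. ES(M) = max(sum(A), sum(B)) = max(27, 23) = 27
Free float = ES(successor) - EF(current) = 27 - 23 = 4

4


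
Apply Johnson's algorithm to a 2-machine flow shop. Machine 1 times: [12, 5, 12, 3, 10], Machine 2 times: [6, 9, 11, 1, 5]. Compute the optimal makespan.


Apply Johnson's rule:
  Group 1 (a <= b): [(2, 5, 9)]
  Group 2 (a > b): [(3, 12, 11), (1, 12, 6), (5, 10, 5), (4, 3, 1)]
Optimal job order: [2, 3, 1, 5, 4]
Schedule:
  Job 2: M1 done at 5, M2 done at 14
  Job 3: M1 done at 17, M2 done at 28
  Job 1: M1 done at 29, M2 done at 35
  Job 5: M1 done at 39, M2 done at 44
  Job 4: M1 done at 42, M2 done at 45
Makespan = 45

45


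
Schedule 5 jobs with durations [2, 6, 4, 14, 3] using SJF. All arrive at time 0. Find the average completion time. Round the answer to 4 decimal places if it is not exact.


SJF order (ascending): [2, 3, 4, 6, 14]
Completion times:
  Job 1: burst=2, C=2
  Job 2: burst=3, C=5
  Job 3: burst=4, C=9
  Job 4: burst=6, C=15
  Job 5: burst=14, C=29
Average completion = 60/5 = 12.0

12.0


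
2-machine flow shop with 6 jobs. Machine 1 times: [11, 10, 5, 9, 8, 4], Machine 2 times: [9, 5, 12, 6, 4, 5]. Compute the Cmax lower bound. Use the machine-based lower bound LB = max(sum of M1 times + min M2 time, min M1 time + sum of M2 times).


LB1 = sum(M1 times) + min(M2 times) = 47 + 4 = 51
LB2 = min(M1 times) + sum(M2 times) = 4 + 41 = 45
Lower bound = max(LB1, LB2) = max(51, 45) = 51

51


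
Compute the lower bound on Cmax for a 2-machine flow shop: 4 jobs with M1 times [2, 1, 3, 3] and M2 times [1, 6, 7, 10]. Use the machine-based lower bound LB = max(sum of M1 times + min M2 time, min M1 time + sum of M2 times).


LB1 = sum(M1 times) + min(M2 times) = 9 + 1 = 10
LB2 = min(M1 times) + sum(M2 times) = 1 + 24 = 25
Lower bound = max(LB1, LB2) = max(10, 25) = 25

25


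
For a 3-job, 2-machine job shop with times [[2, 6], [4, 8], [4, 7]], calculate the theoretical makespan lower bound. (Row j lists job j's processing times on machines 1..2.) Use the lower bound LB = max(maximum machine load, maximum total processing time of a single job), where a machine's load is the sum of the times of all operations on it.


Machine loads:
  Machine 1: 2 + 4 + 4 = 10
  Machine 2: 6 + 8 + 7 = 21
Max machine load = 21
Job totals:
  Job 1: 8
  Job 2: 12
  Job 3: 11
Max job total = 12
Lower bound = max(21, 12) = 21

21


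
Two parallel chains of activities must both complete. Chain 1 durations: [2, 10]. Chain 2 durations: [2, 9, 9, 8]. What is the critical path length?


Path A total = 2 + 10 = 12
Path B total = 2 + 9 + 9 + 8 = 28
Critical path = longest path = max(12, 28) = 28

28


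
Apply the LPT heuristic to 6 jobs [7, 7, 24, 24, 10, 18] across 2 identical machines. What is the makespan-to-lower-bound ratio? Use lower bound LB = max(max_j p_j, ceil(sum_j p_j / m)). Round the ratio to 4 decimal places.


LPT order: [24, 24, 18, 10, 7, 7]
Machine loads after assignment: [42, 48]
LPT makespan = 48
Lower bound = max(max_job, ceil(total/2)) = max(24, 45) = 45
Ratio = 48 / 45 = 1.0667

1.0667


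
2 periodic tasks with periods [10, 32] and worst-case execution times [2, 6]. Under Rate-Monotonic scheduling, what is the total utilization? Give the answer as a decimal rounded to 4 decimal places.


Compute individual utilizations (exact fractions):
  Task 1: C/T = 2/10 = 1/5 (approx. 0.2)
  Task 2: C/T = 6/32 = 3/16 (approx. 0.1875)
Total utilization U = 1/5 + 3/16 = 31/80
Rounded to 4 decimal places: U = 0.3875
RM (Liu & Layland) bound for 2 tasks = 0.828427; compare with U = 31/80 (approx. 0.387500)
U <= bound, so schedulable by RM sufficient condition.

0.3875


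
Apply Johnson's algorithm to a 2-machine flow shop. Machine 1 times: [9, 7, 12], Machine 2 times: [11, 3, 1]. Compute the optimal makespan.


Apply Johnson's rule:
  Group 1 (a <= b): [(1, 9, 11)]
  Group 2 (a > b): [(2, 7, 3), (3, 12, 1)]
Optimal job order: [1, 2, 3]
Schedule:
  Job 1: M1 done at 9, M2 done at 20
  Job 2: M1 done at 16, M2 done at 23
  Job 3: M1 done at 28, M2 done at 29
Makespan = 29

29


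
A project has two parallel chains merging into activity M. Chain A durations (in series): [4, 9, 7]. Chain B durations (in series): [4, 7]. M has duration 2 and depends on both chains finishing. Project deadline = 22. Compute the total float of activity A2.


Forward pass: ES(A2) = sum of predecessors on chain A = 4
EF = ES + duration = 4 + 9 = 13
Backward pass: LF(M) = deadline = 22; LS(M) = 22 - 2 = 20
LF(A2) = LS(M) - sum(successors on chain A) = 20 - 7 = 13
LS = LF - duration = 13 - 9 = 4
Total float = LS - ES = 4 - 4 = 0

0


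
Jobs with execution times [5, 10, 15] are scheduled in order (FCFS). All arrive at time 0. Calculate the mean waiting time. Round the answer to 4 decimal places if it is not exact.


FCFS order (as given): [5, 10, 15]
Waiting times:
  Job 1: wait = 0
  Job 2: wait = 5
  Job 3: wait = 15
Sum of waiting times = 20
Average waiting time = 20/3 = 6.6667

6.6667


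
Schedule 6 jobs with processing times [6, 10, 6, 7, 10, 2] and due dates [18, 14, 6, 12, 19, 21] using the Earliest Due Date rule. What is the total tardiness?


Sort by due date (EDD order): [(6, 6), (7, 12), (10, 14), (6, 18), (10, 19), (2, 21)]
Compute completion times and tardiness:
  Job 1: p=6, d=6, C=6, tardiness=max(0,6-6)=0
  Job 2: p=7, d=12, C=13, tardiness=max(0,13-12)=1
  Job 3: p=10, d=14, C=23, tardiness=max(0,23-14)=9
  Job 4: p=6, d=18, C=29, tardiness=max(0,29-18)=11
  Job 5: p=10, d=19, C=39, tardiness=max(0,39-19)=20
  Job 6: p=2, d=21, C=41, tardiness=max(0,41-21)=20
Total tardiness = 61

61


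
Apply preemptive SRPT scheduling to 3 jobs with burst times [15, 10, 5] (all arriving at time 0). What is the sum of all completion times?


Since all jobs arrive at t=0, SRPT equals SPT ordering.
SPT order: [5, 10, 15]
Completion times:
  Job 1: p=5, C=5
  Job 2: p=10, C=15
  Job 3: p=15, C=30
Total completion time = 5 + 15 + 30 = 50

50


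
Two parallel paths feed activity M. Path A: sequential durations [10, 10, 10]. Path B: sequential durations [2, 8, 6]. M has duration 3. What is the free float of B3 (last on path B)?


ES(B3) = sum of predecessors on chain B = 10
EF(B3) = ES + duration = 10 + 6 = 16
Successor of B3 is M. ES(M) = max(sum(A), sum(B)) = max(30, 16) = 30
Free float = ES(successor) - EF(current) = 30 - 16 = 14

14


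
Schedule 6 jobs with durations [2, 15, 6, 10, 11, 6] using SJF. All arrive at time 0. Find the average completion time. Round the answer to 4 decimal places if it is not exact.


SJF order (ascending): [2, 6, 6, 10, 11, 15]
Completion times:
  Job 1: burst=2, C=2
  Job 2: burst=6, C=8
  Job 3: burst=6, C=14
  Job 4: burst=10, C=24
  Job 5: burst=11, C=35
  Job 6: burst=15, C=50
Average completion = 133/6 = 22.1667

22.1667


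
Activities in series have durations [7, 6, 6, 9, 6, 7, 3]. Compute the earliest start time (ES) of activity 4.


Activity 4 starts after activities 1 through 3 complete.
Predecessor durations: [7, 6, 6]
ES = 7 + 6 + 6 = 19

19


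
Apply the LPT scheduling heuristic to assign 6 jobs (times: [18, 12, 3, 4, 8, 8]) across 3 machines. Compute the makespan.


Sort jobs in decreasing order (LPT): [18, 12, 8, 8, 4, 3]
Assign each job to the least loaded machine:
  Machine 1: jobs [18], load = 18
  Machine 2: jobs [12, 4, 3], load = 19
  Machine 3: jobs [8, 8], load = 16
Makespan = max load = 19

19


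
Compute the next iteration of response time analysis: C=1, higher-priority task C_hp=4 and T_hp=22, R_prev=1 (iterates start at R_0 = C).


R_next = C + ceil(R_prev / T_hp) * C_hp
ceil(1 / 22) = ceil(0.0455) = 1
Interference = 1 * 4 = 4
R_next = 1 + 4 = 5

5


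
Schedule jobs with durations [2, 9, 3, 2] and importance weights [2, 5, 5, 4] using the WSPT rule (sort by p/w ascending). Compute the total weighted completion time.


Compute p/w ratios and sort ascending (WSPT): [(2, 4), (3, 5), (2, 2), (9, 5)]
Compute weighted completion times:
  Job (p=2,w=4): C=2, w*C=4*2=8
  Job (p=3,w=5): C=5, w*C=5*5=25
  Job (p=2,w=2): C=7, w*C=2*7=14
  Job (p=9,w=5): C=16, w*C=5*16=80
Total weighted completion time = 127

127


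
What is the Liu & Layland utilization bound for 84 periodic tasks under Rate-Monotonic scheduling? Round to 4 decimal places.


Compute 2^(1/84) = 1.0082858917
Subtract 1: 1.0082858917 - 1 = 0.0082858917
Multiply by n: 84 * 0.0082858917 = 0.6960149028
Round to 4 dp: 0.6960

0.6960


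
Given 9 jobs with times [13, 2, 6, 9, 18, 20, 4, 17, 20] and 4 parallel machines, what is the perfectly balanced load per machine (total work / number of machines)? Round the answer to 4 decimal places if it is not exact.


Total processing time = 13 + 2 + 6 + 9 + 18 + 20 + 4 + 17 + 20 = 109
Number of machines = 4
Ideal balanced load = 109 / 4 = 27.25

27.25


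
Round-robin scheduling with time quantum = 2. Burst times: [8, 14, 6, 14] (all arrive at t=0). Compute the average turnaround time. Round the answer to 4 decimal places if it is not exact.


Time quantum = 2
Execution trace:
  J1 runs 2 units, time = 2
  J2 runs 2 units, time = 4
  J3 runs 2 units, time = 6
  J4 runs 2 units, time = 8
  J1 runs 2 units, time = 10
  J2 runs 2 units, time = 12
  J3 runs 2 units, time = 14
  J4 runs 2 units, time = 16
  J1 runs 2 units, time = 18
  J2 runs 2 units, time = 20
  J3 runs 2 units, time = 22
  J4 runs 2 units, time = 24
  J1 runs 2 units, time = 26
  J2 runs 2 units, time = 28
  J4 runs 2 units, time = 30
  J2 runs 2 units, time = 32
  J4 runs 2 units, time = 34
  J2 runs 2 units, time = 36
  J4 runs 2 units, time = 38
  J2 runs 2 units, time = 40
  J4 runs 2 units, time = 42
Finish times: [26, 40, 22, 42]
Average turnaround = 130/4 = 32.5

32.5


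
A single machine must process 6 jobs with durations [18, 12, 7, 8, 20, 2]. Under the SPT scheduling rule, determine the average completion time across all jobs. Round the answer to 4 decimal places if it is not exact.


Sort jobs by processing time (SPT order): [2, 7, 8, 12, 18, 20]
Compute completion times sequentially:
  Job 1: processing = 2, completes at 2
  Job 2: processing = 7, completes at 9
  Job 3: processing = 8, completes at 17
  Job 4: processing = 12, completes at 29
  Job 5: processing = 18, completes at 47
  Job 6: processing = 20, completes at 67
Sum of completion times = 171
Average completion time = 171/6 = 28.5

28.5


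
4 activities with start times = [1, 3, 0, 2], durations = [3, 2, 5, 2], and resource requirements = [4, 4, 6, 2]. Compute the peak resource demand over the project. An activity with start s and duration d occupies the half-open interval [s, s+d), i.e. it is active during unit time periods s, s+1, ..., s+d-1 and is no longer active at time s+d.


Each activity i is active on [start_i, start_i + duration_i).
Compute total resource usage per time slot:
  t=0: active resources = [6], total = 6
  t=1: active resources = [4, 6], total = 10
  t=2: active resources = [4, 6, 2], total = 12
  t=3: active resources = [4, 4, 6, 2], total = 16
  t=4: active resources = [4, 6], total = 10
Peak resource demand = 16

16


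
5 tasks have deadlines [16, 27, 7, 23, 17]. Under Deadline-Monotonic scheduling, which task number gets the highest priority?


Sort tasks by relative deadline (ascending):
  Task 3: deadline = 7
  Task 1: deadline = 16
  Task 5: deadline = 17
  Task 4: deadline = 23
  Task 2: deadline = 27
Priority order (highest first): [3, 1, 5, 4, 2]
Highest priority task = 3

3


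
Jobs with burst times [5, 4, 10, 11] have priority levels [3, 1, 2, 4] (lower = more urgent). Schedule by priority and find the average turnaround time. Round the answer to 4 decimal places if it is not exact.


Sort by priority (ascending = highest first):
Order: [(1, 4), (2, 10), (3, 5), (4, 11)]
Completion times:
  Priority 1, burst=4, C=4
  Priority 2, burst=10, C=14
  Priority 3, burst=5, C=19
  Priority 4, burst=11, C=30
Average turnaround = 67/4 = 16.75

16.75


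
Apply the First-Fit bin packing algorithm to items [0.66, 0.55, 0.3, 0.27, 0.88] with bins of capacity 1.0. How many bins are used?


Place items sequentially using First-Fit:
  Item 0.66 -> new Bin 1
  Item 0.55 -> new Bin 2
  Item 0.3 -> Bin 1 (now 0.96)
  Item 0.27 -> Bin 2 (now 0.82)
  Item 0.88 -> new Bin 3
Total bins used = 3

3


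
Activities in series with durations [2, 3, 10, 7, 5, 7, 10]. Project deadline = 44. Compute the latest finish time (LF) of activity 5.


LF(activity 5) = deadline - sum of successor durations
Successors: activities 6 through 7 with durations [7, 10]
Sum of successor durations = 17
LF = 44 - 17 = 27

27


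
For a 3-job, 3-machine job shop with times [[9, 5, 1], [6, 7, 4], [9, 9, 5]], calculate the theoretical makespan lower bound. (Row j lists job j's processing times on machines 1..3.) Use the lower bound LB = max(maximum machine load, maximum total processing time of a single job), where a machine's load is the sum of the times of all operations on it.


Machine loads:
  Machine 1: 9 + 6 + 9 = 24
  Machine 2: 5 + 7 + 9 = 21
  Machine 3: 1 + 4 + 5 = 10
Max machine load = 24
Job totals:
  Job 1: 15
  Job 2: 17
  Job 3: 23
Max job total = 23
Lower bound = max(24, 23) = 24

24


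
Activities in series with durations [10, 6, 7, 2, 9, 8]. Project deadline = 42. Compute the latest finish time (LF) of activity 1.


LF(activity 1) = deadline - sum of successor durations
Successors: activities 2 through 6 with durations [6, 7, 2, 9, 8]
Sum of successor durations = 32
LF = 42 - 32 = 10

10


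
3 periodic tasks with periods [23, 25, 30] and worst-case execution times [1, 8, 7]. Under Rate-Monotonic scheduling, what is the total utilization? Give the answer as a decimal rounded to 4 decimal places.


Compute individual utilizations (exact fractions):
  Task 1: C/T = 1/23 (approx. 0.0435)
  Task 2: C/T = 8/25 (approx. 0.32)
  Task 3: C/T = 7/30 (approx. 0.2333)
Total utilization U = 1/23 + 8/25 + 7/30 = 2059/3450
Rounded to 4 decimal places: U = 0.5968
RM (Liu & Layland) bound for 3 tasks = 0.779763; compare with U = 2059/3450 (approx. 0.596812)
U <= bound, so schedulable by RM sufficient condition.

0.5968


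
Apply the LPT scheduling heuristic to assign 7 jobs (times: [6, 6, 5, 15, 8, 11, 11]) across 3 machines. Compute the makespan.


Sort jobs in decreasing order (LPT): [15, 11, 11, 8, 6, 6, 5]
Assign each job to the least loaded machine:
  Machine 1: jobs [15, 6], load = 21
  Machine 2: jobs [11, 8], load = 19
  Machine 3: jobs [11, 6, 5], load = 22
Makespan = max load = 22

22


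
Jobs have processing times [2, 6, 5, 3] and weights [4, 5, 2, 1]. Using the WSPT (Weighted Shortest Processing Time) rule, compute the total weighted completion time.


Compute p/w ratios and sort ascending (WSPT): [(2, 4), (6, 5), (5, 2), (3, 1)]
Compute weighted completion times:
  Job (p=2,w=4): C=2, w*C=4*2=8
  Job (p=6,w=5): C=8, w*C=5*8=40
  Job (p=5,w=2): C=13, w*C=2*13=26
  Job (p=3,w=1): C=16, w*C=1*16=16
Total weighted completion time = 90

90


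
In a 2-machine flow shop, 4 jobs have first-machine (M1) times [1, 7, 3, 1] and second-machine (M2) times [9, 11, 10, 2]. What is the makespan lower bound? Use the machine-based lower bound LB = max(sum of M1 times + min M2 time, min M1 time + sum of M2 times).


LB1 = sum(M1 times) + min(M2 times) = 12 + 2 = 14
LB2 = min(M1 times) + sum(M2 times) = 1 + 32 = 33
Lower bound = max(LB1, LB2) = max(14, 33) = 33

33


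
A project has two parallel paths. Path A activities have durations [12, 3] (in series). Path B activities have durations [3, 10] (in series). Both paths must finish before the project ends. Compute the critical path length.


Path A total = 12 + 3 = 15
Path B total = 3 + 10 = 13
Critical path = longest path = max(15, 13) = 15

15


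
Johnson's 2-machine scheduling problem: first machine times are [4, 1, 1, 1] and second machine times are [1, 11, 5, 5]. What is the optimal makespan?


Apply Johnson's rule:
  Group 1 (a <= b): [(2, 1, 11), (3, 1, 5), (4, 1, 5)]
  Group 2 (a > b): [(1, 4, 1)]
Optimal job order: [2, 3, 4, 1]
Schedule:
  Job 2: M1 done at 1, M2 done at 12
  Job 3: M1 done at 2, M2 done at 17
  Job 4: M1 done at 3, M2 done at 22
  Job 1: M1 done at 7, M2 done at 23
Makespan = 23

23


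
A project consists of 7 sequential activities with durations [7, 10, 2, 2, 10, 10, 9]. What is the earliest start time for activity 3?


Activity 3 starts after activities 1 through 2 complete.
Predecessor durations: [7, 10]
ES = 7 + 10 = 17

17


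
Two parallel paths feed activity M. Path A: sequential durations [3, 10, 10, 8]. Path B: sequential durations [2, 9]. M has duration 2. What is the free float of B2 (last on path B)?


ES(B2) = sum of predecessors on chain B = 2
EF(B2) = ES + duration = 2 + 9 = 11
Successor of B2 is M. ES(M) = max(sum(A), sum(B)) = max(31, 11) = 31
Free float = ES(successor) - EF(current) = 31 - 11 = 20

20


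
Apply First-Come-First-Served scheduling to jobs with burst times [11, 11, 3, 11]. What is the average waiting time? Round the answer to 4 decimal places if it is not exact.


FCFS order (as given): [11, 11, 3, 11]
Waiting times:
  Job 1: wait = 0
  Job 2: wait = 11
  Job 3: wait = 22
  Job 4: wait = 25
Sum of waiting times = 58
Average waiting time = 58/4 = 14.5

14.5


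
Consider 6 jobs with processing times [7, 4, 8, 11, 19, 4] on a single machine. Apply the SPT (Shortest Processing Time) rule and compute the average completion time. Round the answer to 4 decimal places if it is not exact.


Sort jobs by processing time (SPT order): [4, 4, 7, 8, 11, 19]
Compute completion times sequentially:
  Job 1: processing = 4, completes at 4
  Job 2: processing = 4, completes at 8
  Job 3: processing = 7, completes at 15
  Job 4: processing = 8, completes at 23
  Job 5: processing = 11, completes at 34
  Job 6: processing = 19, completes at 53
Sum of completion times = 137
Average completion time = 137/6 = 22.8333

22.8333


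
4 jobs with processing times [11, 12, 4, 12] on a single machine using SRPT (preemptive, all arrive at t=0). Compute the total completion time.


Since all jobs arrive at t=0, SRPT equals SPT ordering.
SPT order: [4, 11, 12, 12]
Completion times:
  Job 1: p=4, C=4
  Job 2: p=11, C=15
  Job 3: p=12, C=27
  Job 4: p=12, C=39
Total completion time = 4 + 15 + 27 + 39 = 85

85


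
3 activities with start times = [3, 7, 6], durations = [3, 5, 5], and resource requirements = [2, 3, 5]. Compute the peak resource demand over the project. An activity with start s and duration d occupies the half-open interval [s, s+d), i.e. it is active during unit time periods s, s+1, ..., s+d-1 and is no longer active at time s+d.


Each activity i is active on [start_i, start_i + duration_i).
Compute total resource usage per time slot:
  t=0: active resources = [], total = 0
  t=1: active resources = [], total = 0
  t=2: active resources = [], total = 0
  t=3: active resources = [2], total = 2
  t=4: active resources = [2], total = 2
  t=5: active resources = [2], total = 2
  t=6: active resources = [5], total = 5
  t=7: active resources = [3, 5], total = 8
  t=8: active resources = [3, 5], total = 8
  t=9: active resources = [3, 5], total = 8
  t=10: active resources = [3, 5], total = 8
  t=11: active resources = [3], total = 3
Peak resource demand = 8

8


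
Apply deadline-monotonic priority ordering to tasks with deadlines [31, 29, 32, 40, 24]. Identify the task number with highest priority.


Sort tasks by relative deadline (ascending):
  Task 5: deadline = 24
  Task 2: deadline = 29
  Task 1: deadline = 31
  Task 3: deadline = 32
  Task 4: deadline = 40
Priority order (highest first): [5, 2, 1, 3, 4]
Highest priority task = 5

5


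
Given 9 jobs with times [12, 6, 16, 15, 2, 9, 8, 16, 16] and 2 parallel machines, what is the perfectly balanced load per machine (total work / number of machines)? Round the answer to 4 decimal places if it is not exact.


Total processing time = 12 + 6 + 16 + 15 + 2 + 9 + 8 + 16 + 16 = 100
Number of machines = 2
Ideal balanced load = 100 / 2 = 50.0

50.0


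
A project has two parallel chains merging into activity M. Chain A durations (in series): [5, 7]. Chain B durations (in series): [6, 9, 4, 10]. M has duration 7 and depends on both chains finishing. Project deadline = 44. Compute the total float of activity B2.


Forward pass: ES(B2) = sum of predecessors on chain B = 6
EF = ES + duration = 6 + 9 = 15
Backward pass: LF(M) = deadline = 44; LS(M) = 44 - 7 = 37
LF(B2) = LS(M) - sum(successors on chain B) = 37 - 14 = 23
LS = LF - duration = 23 - 9 = 14
Total float = LS - ES = 14 - 6 = 8

8


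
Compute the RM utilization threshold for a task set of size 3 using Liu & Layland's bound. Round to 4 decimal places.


Compute 2^(1/3) = 1.2599210499
Subtract 1: 1.2599210499 - 1 = 0.2599210499
Multiply by n: 3 * 0.2599210499 = 0.7797631497
Round to 4 dp: 0.7798

0.7798


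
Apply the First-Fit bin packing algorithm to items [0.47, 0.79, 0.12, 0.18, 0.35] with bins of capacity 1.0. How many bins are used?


Place items sequentially using First-Fit:
  Item 0.47 -> new Bin 1
  Item 0.79 -> new Bin 2
  Item 0.12 -> Bin 1 (now 0.59)
  Item 0.18 -> Bin 1 (now 0.77)
  Item 0.35 -> new Bin 3
Total bins used = 3

3


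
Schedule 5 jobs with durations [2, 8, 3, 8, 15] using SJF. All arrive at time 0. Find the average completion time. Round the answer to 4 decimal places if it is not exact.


SJF order (ascending): [2, 3, 8, 8, 15]
Completion times:
  Job 1: burst=2, C=2
  Job 2: burst=3, C=5
  Job 3: burst=8, C=13
  Job 4: burst=8, C=21
  Job 5: burst=15, C=36
Average completion = 77/5 = 15.4

15.4


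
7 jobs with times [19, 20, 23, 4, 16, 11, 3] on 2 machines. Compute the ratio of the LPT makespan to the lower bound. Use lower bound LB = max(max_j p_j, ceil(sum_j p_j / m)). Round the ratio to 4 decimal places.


LPT order: [23, 20, 19, 16, 11, 4, 3]
Machine loads after assignment: [50, 46]
LPT makespan = 50
Lower bound = max(max_job, ceil(total/2)) = max(23, 48) = 48
Ratio = 50 / 48 = 1.0417

1.0417


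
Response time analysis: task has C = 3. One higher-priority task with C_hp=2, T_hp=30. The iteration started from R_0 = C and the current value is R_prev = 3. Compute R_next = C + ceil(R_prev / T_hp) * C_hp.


R_next = C + ceil(R_prev / T_hp) * C_hp
ceil(3 / 30) = ceil(0.1) = 1
Interference = 1 * 2 = 2
R_next = 3 + 2 = 5

5


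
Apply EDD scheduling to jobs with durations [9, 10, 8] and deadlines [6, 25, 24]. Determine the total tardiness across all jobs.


Sort by due date (EDD order): [(9, 6), (8, 24), (10, 25)]
Compute completion times and tardiness:
  Job 1: p=9, d=6, C=9, tardiness=max(0,9-6)=3
  Job 2: p=8, d=24, C=17, tardiness=max(0,17-24)=0
  Job 3: p=10, d=25, C=27, tardiness=max(0,27-25)=2
Total tardiness = 5

5


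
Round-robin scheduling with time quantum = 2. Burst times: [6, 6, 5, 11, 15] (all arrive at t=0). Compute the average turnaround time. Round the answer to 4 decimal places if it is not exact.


Time quantum = 2
Execution trace:
  J1 runs 2 units, time = 2
  J2 runs 2 units, time = 4
  J3 runs 2 units, time = 6
  J4 runs 2 units, time = 8
  J5 runs 2 units, time = 10
  J1 runs 2 units, time = 12
  J2 runs 2 units, time = 14
  J3 runs 2 units, time = 16
  J4 runs 2 units, time = 18
  J5 runs 2 units, time = 20
  J1 runs 2 units, time = 22
  J2 runs 2 units, time = 24
  J3 runs 1 units, time = 25
  J4 runs 2 units, time = 27
  J5 runs 2 units, time = 29
  J4 runs 2 units, time = 31
  J5 runs 2 units, time = 33
  J4 runs 2 units, time = 35
  J5 runs 2 units, time = 37
  J4 runs 1 units, time = 38
  J5 runs 2 units, time = 40
  J5 runs 2 units, time = 42
  J5 runs 1 units, time = 43
Finish times: [22, 24, 25, 38, 43]
Average turnaround = 152/5 = 30.4

30.4


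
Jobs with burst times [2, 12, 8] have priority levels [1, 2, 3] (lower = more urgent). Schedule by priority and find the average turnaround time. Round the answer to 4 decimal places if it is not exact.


Sort by priority (ascending = highest first):
Order: [(1, 2), (2, 12), (3, 8)]
Completion times:
  Priority 1, burst=2, C=2
  Priority 2, burst=12, C=14
  Priority 3, burst=8, C=22
Average turnaround = 38/3 = 12.6667

12.6667


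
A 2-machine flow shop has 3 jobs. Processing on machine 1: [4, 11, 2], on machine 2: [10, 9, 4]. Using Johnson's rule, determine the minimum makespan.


Apply Johnson's rule:
  Group 1 (a <= b): [(3, 2, 4), (1, 4, 10)]
  Group 2 (a > b): [(2, 11, 9)]
Optimal job order: [3, 1, 2]
Schedule:
  Job 3: M1 done at 2, M2 done at 6
  Job 1: M1 done at 6, M2 done at 16
  Job 2: M1 done at 17, M2 done at 26
Makespan = 26

26


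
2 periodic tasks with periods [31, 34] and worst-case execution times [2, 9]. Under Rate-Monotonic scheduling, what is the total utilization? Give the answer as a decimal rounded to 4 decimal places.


Compute individual utilizations (exact fractions):
  Task 1: C/T = 2/31 (approx. 0.0645)
  Task 2: C/T = 9/34 (approx. 0.2647)
Total utilization U = 2/31 + 9/34 = 347/1054
Rounded to 4 decimal places: U = 0.3292
RM (Liu & Layland) bound for 2 tasks = 0.828427; compare with U = 347/1054 (approx. 0.329222)
U <= bound, so schedulable by RM sufficient condition.

0.3292


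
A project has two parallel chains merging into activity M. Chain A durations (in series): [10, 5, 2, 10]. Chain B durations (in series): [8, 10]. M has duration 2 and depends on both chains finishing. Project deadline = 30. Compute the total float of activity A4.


Forward pass: ES(A4) = sum of predecessors on chain A = 17
EF = ES + duration = 17 + 10 = 27
Backward pass: LF(M) = deadline = 30; LS(M) = 30 - 2 = 28
LF(A4) = LS(M) - sum(successors on chain A) = 28 - 0 = 28
LS = LF - duration = 28 - 10 = 18
Total float = LS - ES = 18 - 17 = 1

1


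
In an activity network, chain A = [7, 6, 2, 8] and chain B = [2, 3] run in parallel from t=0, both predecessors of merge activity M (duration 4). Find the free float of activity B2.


ES(B2) = sum of predecessors on chain B = 2
EF(B2) = ES + duration = 2 + 3 = 5
Successor of B2 is M. ES(M) = max(sum(A), sum(B)) = max(23, 5) = 23
Free float = ES(successor) - EF(current) = 23 - 5 = 18

18


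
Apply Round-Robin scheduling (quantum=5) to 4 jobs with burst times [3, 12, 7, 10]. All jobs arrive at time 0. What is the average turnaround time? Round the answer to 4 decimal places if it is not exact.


Time quantum = 5
Execution trace:
  J1 runs 3 units, time = 3
  J2 runs 5 units, time = 8
  J3 runs 5 units, time = 13
  J4 runs 5 units, time = 18
  J2 runs 5 units, time = 23
  J3 runs 2 units, time = 25
  J4 runs 5 units, time = 30
  J2 runs 2 units, time = 32
Finish times: [3, 32, 25, 30]
Average turnaround = 90/4 = 22.5

22.5


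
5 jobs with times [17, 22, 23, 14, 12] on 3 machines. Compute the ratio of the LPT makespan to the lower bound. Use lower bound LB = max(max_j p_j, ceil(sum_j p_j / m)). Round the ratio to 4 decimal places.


LPT order: [23, 22, 17, 14, 12]
Machine loads after assignment: [23, 34, 31]
LPT makespan = 34
Lower bound = max(max_job, ceil(total/3)) = max(23, 30) = 30
Ratio = 34 / 30 = 1.1333

1.1333


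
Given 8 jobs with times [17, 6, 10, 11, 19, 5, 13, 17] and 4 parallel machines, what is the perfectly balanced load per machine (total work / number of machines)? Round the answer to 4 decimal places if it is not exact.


Total processing time = 17 + 6 + 10 + 11 + 19 + 5 + 13 + 17 = 98
Number of machines = 4
Ideal balanced load = 98 / 4 = 24.5

24.5


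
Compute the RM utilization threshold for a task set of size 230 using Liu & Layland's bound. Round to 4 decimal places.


Compute 2^(1/230) = 1.0030182291
Subtract 1: 1.0030182291 - 1 = 0.0030182291
Multiply by n: 230 * 0.0030182291 = 0.6941926930
Round to 4 dp: 0.6942

0.6942


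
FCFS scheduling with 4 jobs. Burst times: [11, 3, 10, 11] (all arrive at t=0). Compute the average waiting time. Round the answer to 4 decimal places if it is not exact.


FCFS order (as given): [11, 3, 10, 11]
Waiting times:
  Job 1: wait = 0
  Job 2: wait = 11
  Job 3: wait = 14
  Job 4: wait = 24
Sum of waiting times = 49
Average waiting time = 49/4 = 12.25

12.25


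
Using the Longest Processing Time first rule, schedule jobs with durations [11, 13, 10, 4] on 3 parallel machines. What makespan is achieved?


Sort jobs in decreasing order (LPT): [13, 11, 10, 4]
Assign each job to the least loaded machine:
  Machine 1: jobs [13], load = 13
  Machine 2: jobs [11], load = 11
  Machine 3: jobs [10, 4], load = 14
Makespan = max load = 14

14


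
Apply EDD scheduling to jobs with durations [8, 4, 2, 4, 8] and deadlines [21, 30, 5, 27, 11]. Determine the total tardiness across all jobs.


Sort by due date (EDD order): [(2, 5), (8, 11), (8, 21), (4, 27), (4, 30)]
Compute completion times and tardiness:
  Job 1: p=2, d=5, C=2, tardiness=max(0,2-5)=0
  Job 2: p=8, d=11, C=10, tardiness=max(0,10-11)=0
  Job 3: p=8, d=21, C=18, tardiness=max(0,18-21)=0
  Job 4: p=4, d=27, C=22, tardiness=max(0,22-27)=0
  Job 5: p=4, d=30, C=26, tardiness=max(0,26-30)=0
Total tardiness = 0

0


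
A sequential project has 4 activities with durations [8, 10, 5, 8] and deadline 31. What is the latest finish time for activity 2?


LF(activity 2) = deadline - sum of successor durations
Successors: activities 3 through 4 with durations [5, 8]
Sum of successor durations = 13
LF = 31 - 13 = 18

18


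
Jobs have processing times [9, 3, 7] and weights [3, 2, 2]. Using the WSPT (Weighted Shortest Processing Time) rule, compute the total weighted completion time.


Compute p/w ratios and sort ascending (WSPT): [(3, 2), (9, 3), (7, 2)]
Compute weighted completion times:
  Job (p=3,w=2): C=3, w*C=2*3=6
  Job (p=9,w=3): C=12, w*C=3*12=36
  Job (p=7,w=2): C=19, w*C=2*19=38
Total weighted completion time = 80

80


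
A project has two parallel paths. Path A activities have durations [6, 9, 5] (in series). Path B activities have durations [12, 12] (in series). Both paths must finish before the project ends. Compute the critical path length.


Path A total = 6 + 9 + 5 = 20
Path B total = 12 + 12 = 24
Critical path = longest path = max(20, 24) = 24

24


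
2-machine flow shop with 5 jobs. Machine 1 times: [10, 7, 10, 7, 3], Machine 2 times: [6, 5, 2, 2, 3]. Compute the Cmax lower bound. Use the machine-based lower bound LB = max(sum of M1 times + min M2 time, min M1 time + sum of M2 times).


LB1 = sum(M1 times) + min(M2 times) = 37 + 2 = 39
LB2 = min(M1 times) + sum(M2 times) = 3 + 18 = 21
Lower bound = max(LB1, LB2) = max(39, 21) = 39

39


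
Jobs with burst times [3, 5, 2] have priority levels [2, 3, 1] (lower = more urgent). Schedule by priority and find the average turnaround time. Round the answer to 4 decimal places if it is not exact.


Sort by priority (ascending = highest first):
Order: [(1, 2), (2, 3), (3, 5)]
Completion times:
  Priority 1, burst=2, C=2
  Priority 2, burst=3, C=5
  Priority 3, burst=5, C=10
Average turnaround = 17/3 = 5.6667

5.6667
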